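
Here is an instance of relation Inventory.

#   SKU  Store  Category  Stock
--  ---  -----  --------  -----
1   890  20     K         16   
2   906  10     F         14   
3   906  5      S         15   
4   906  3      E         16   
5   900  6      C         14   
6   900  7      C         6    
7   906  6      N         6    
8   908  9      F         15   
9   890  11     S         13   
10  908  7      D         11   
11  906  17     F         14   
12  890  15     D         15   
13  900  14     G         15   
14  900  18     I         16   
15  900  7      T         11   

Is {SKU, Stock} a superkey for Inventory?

No

Rows 2 and 11 have the same {SKU, Stock} value (SKU=906, Stock=14) but are distinct tuples, so {SKU, Stock} does not determine every attribute — not a superkey.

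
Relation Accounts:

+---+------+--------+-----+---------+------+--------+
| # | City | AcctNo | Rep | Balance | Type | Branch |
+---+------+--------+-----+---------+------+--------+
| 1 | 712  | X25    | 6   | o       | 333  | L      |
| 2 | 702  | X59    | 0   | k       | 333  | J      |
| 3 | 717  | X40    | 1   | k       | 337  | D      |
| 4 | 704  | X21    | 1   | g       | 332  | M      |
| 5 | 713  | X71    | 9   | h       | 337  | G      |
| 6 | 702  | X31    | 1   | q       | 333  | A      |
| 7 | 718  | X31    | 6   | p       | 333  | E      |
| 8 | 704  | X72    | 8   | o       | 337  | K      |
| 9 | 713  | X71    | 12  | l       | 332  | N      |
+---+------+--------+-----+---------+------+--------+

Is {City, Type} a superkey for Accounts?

No

Rows 2 and 6 have the same {City, Type} value (City=702, Type=333) but are distinct tuples, so {City, Type} does not determine every attribute — not a superkey.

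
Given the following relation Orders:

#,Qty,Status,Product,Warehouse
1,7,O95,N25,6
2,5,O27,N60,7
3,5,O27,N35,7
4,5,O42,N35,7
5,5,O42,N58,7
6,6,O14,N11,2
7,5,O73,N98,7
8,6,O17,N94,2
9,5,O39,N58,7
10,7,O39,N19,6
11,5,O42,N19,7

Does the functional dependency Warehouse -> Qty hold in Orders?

Yes

Warehouse=6: rows 1, 10 → Qty = 7, 7 ✓
Warehouse=7: rows 2, 3, 4, 5, 7, 9, 11 → Qty = 5, 5, 5, 5, 5, 5, 5 ✓
Warehouse=2: rows 6, 8 → Qty = 6, 6 ✓
Every Warehouse value is associated with a single Qty value, so Warehouse -> Qty holds.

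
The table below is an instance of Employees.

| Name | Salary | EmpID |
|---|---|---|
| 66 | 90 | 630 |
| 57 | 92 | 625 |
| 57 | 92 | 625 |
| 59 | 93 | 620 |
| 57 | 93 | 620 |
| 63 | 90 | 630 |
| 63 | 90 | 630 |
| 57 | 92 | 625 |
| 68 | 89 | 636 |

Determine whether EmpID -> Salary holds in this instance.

EmpID=630: 3 rows → Salary = 90, 90, 90 ✓
EmpID=625: 3 rows → Salary = 92, 92, 92 ✓
EmpID=620: 2 rows → Salary = 93, 93 ✓
EmpID=636: 1 row → Salary = 89 ✓
Every EmpID value is associated with a single Salary value, so EmpID -> Salary holds.

Yes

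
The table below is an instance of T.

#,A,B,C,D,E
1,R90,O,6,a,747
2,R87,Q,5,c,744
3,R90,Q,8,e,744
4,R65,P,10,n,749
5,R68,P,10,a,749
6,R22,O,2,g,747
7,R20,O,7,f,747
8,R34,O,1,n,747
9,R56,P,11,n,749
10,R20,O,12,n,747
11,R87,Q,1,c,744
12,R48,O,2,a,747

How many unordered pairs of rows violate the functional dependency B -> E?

B=O: all 6 rows agree on E — 0 pairs.
B=Q: all 3 rows agree on E — 0 pairs.
B=P: all 3 rows agree on E — 0 pairs.

0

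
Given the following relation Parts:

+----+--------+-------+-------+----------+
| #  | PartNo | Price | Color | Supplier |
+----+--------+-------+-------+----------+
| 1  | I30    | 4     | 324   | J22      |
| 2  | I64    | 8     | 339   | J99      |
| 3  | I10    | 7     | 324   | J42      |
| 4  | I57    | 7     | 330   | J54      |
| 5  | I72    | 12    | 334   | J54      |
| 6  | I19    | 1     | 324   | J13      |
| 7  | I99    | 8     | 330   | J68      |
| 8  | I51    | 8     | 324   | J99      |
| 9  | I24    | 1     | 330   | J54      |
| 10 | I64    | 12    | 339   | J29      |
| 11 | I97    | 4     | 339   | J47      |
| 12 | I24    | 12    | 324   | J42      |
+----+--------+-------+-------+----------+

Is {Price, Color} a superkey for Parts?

Yes

All 12 rows have distinct {Price, Color} values, so {Price, Color} → (all attributes) holds and {Price, Color} is a superkey.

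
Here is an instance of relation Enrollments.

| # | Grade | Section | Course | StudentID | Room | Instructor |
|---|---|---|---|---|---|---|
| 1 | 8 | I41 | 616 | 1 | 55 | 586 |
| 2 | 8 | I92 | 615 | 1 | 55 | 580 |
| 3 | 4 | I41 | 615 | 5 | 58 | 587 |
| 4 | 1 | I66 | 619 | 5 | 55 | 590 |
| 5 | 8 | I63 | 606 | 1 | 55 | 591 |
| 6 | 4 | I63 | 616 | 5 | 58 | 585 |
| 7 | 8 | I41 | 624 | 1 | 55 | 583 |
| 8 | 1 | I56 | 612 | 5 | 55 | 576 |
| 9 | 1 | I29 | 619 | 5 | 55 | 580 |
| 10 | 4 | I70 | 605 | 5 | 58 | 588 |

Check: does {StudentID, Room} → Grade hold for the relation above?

Yes

(StudentID=1, Room=55): rows 1, 2, 5, 7 → Grade = 8, 8, 8, 8 ✓
(StudentID=5, Room=58): rows 3, 6, 10 → Grade = 4, 4, 4 ✓
(StudentID=5, Room=55): rows 4, 8, 9 → Grade = 1, 1, 1 ✓
Every {StudentID, Room} value is associated with a single Grade value, so {StudentID, Room} → Grade holds.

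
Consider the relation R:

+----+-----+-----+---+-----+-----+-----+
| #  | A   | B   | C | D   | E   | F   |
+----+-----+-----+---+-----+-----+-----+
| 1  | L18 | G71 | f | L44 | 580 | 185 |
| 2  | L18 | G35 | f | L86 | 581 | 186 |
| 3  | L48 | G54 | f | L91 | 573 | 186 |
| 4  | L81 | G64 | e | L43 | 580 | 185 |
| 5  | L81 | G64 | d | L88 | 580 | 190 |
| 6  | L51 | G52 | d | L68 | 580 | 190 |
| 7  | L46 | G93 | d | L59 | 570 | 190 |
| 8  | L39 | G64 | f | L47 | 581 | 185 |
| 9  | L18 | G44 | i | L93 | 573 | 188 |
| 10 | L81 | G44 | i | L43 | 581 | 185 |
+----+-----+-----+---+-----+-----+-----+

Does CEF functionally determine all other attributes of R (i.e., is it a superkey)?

No

Rows 5 and 6 have the same CEF value (C=d, E=580, F=190) but are distinct tuples, so CEF does not determine every attribute — not a superkey.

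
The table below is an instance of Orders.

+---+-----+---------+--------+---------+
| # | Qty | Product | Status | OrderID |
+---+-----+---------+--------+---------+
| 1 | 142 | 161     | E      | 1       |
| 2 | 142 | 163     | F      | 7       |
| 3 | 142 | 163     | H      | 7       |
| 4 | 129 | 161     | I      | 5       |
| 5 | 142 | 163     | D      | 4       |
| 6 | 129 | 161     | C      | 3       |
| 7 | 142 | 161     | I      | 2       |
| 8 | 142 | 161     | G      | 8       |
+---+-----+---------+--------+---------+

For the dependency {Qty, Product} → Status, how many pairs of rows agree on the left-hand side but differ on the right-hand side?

7

(Qty=142, Product=161): violating pairs (1,7), (1,8), (7,8) — 3 pairs.
(Qty=142, Product=163): violating pairs (2,3), (2,5), (3,5) — 3 pairs.
(Qty=129, Product=161): violating pairs (4,6) — 1 pair.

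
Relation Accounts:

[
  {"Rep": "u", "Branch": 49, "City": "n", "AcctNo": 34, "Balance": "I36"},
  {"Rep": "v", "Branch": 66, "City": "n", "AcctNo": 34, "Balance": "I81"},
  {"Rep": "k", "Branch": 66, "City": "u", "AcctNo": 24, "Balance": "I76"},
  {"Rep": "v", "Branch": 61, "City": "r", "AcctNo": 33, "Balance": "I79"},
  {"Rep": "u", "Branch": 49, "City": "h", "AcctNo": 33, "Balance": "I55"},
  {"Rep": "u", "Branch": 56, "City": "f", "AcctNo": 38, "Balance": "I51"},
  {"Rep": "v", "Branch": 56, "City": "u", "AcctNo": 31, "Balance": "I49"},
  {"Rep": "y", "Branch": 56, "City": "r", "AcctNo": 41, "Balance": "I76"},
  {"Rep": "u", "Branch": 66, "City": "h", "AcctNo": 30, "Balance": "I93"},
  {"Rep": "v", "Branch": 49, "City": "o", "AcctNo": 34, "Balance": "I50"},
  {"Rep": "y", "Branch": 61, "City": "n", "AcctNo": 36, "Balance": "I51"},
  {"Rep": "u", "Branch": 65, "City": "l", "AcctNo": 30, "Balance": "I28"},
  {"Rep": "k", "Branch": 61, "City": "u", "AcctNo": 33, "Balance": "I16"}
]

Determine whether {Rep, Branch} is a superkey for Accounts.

Two distinct rows share (Rep=u, Branch=49), so {Rep, Branch} does not determine every attribute — not a superkey.

No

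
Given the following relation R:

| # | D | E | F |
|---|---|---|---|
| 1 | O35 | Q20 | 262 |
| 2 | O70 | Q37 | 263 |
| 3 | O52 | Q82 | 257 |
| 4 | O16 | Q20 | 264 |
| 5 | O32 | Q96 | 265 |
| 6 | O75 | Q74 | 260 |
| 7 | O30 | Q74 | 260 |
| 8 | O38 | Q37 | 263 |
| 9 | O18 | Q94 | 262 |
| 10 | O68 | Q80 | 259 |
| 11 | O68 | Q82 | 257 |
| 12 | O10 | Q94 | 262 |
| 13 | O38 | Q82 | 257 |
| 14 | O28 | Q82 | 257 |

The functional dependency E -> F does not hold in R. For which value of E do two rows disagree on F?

E=Q20: rows 1, 4 → F takes values {262, 264} — violation
E=Q37: rows 2, 8 → F = 263, 263 ✓
E=Q82: rows 3, 11, 13, 14 → F = 257, 257, 257, 257 ✓
E=Q96: row 5 → F = 265 ✓
E=Q74: rows 6, 7 → F = 260, 260 ✓
E=Q94: rows 9, 12 → F = 262, 262 ✓
E=Q80: row 10 → F = 259 ✓
The only E value with inconsistent F is E=Q20.

Q20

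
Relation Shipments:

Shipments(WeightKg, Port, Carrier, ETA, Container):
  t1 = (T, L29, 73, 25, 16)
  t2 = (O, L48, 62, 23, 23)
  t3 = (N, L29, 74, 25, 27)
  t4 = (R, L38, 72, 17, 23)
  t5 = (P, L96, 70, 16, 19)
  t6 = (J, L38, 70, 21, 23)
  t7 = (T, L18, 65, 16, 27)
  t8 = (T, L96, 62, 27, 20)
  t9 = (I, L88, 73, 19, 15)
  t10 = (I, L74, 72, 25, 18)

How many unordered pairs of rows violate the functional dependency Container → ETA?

4

Container=23: violating pairs (2,4), (2,6), (4,6) — 3 pairs.
Container=27: violating pairs (3,7) — 1 pair.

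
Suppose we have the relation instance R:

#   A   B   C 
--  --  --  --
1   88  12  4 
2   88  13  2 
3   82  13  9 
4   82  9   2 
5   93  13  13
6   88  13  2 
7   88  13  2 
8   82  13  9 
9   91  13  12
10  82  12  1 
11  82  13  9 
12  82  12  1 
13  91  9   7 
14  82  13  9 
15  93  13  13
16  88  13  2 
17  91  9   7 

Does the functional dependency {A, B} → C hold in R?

(A=88, B=12): row 1 → C = 4 ✓
(A=88, B=13): rows 2, 6, 7, 16 → C = 2, 2, 2, 2 ✓
(A=82, B=13): rows 3, 8, 11, 14 → C = 9, 9, 9, 9 ✓
(A=82, B=9): row 4 → C = 2 ✓
(A=93, B=13): rows 5, 15 → C = 13, 13 ✓
(A=91, B=13): row 9 → C = 12 ✓
(A=82, B=12): rows 10, 12 → C = 1, 1 ✓
(A=91, B=9): rows 13, 17 → C = 7, 7 ✓
Every {A, B} value is associated with a single C value, so {A, B} → C holds.

Yes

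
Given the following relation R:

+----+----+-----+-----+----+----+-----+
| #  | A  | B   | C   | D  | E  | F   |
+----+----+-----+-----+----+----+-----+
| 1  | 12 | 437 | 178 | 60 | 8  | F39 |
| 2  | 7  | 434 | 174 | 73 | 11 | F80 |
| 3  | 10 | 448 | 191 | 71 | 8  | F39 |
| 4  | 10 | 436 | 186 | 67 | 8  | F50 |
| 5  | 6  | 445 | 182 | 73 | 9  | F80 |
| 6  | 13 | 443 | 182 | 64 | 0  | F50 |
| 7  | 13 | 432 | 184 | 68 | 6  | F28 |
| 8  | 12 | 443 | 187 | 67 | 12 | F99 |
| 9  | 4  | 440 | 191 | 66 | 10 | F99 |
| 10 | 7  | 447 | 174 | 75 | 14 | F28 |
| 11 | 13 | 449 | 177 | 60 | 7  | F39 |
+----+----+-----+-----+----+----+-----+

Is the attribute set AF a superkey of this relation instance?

Yes

All 11 rows have distinct AF values, so AF → (all attributes) holds and AF is a superkey.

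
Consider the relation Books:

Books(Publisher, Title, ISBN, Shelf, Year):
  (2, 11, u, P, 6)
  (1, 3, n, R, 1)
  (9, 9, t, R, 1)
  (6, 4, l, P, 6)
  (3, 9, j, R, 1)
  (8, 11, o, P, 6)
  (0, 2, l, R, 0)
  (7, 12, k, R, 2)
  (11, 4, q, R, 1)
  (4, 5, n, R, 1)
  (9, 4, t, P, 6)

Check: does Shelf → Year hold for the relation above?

Shelf=P: 4 rows → Year = 6, 6, 6, 6 ✓
Shelf=R: 7 rows → Year takes values {1, 0, 2} — violation
Two rows agree on Shelf but differ on Year, so Shelf → Year does not hold.

No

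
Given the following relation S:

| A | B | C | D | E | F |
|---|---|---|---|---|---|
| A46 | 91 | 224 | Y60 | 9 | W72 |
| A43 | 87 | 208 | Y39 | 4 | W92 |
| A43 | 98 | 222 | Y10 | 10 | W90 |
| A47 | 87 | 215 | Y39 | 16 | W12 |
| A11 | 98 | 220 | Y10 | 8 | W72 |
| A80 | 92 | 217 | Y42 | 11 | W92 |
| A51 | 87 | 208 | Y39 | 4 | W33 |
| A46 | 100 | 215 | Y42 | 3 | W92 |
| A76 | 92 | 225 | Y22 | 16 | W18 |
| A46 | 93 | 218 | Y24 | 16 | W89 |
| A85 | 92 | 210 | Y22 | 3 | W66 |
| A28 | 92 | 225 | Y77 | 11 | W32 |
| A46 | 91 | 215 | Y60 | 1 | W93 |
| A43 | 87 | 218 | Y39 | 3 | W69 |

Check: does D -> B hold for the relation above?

No

D=Y60: 2 rows → B = 91, 91 ✓
D=Y39: 4 rows → B = 87, 87, 87, 87 ✓
D=Y10: 2 rows → B = 98, 98 ✓
D=Y42: 2 rows → B takes values {92, 100} — violation
D=Y22: 2 rows → B = 92, 92 ✓
D=Y24: 1 row → B = 93 ✓
D=Y77: 1 row → B = 92 ✓
Two rows agree on D but differ on B, so D -> B does not hold.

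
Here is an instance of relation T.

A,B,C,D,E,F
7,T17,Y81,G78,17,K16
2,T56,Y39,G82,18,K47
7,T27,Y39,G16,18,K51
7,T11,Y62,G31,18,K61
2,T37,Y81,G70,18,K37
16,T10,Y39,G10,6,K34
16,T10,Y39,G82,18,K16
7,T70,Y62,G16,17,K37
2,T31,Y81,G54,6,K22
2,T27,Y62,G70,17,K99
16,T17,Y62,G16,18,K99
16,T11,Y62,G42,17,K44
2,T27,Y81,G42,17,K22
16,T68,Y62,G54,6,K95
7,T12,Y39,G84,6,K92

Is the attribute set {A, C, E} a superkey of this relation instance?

All 15 rows have distinct {A, C, E} values, so {A, C, E} → (all attributes) holds and {A, C, E} is a superkey.

Yes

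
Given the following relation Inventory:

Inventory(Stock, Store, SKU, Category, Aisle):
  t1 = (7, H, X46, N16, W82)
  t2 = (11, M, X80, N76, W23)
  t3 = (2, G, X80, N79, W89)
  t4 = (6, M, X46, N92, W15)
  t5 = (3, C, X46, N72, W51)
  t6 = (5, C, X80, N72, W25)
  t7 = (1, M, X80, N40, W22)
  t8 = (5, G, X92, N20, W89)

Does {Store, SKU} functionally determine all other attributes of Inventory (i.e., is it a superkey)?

No

Rows 2 and 7 have the same {Store, SKU} value (Store=M, SKU=X80) but are distinct tuples, so {Store, SKU} does not determine every attribute — not a superkey.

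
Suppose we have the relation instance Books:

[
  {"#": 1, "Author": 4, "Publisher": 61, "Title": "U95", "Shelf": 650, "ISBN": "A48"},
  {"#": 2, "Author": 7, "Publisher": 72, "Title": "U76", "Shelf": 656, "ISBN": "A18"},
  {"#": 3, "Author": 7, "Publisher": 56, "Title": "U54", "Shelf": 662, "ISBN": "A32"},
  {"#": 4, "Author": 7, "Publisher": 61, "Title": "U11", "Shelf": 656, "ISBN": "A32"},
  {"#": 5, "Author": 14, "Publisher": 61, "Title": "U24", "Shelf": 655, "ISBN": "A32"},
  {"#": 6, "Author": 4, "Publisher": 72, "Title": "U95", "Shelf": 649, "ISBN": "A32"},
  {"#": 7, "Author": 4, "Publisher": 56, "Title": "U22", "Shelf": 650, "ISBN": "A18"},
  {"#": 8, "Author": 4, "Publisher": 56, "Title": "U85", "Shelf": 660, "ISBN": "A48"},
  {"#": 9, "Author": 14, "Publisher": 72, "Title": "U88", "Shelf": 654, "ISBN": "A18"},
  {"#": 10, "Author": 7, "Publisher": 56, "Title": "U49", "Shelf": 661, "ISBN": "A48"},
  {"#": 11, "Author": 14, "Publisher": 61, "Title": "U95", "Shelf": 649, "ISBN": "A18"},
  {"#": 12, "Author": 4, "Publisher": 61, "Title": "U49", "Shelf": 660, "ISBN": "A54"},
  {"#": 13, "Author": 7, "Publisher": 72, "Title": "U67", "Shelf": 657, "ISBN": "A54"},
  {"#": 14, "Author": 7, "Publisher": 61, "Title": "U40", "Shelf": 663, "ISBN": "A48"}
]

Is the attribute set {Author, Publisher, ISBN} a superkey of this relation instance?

All 14 rows have distinct {Author, Publisher, ISBN} values, so {Author, Publisher, ISBN} → (all attributes) holds and {Author, Publisher, ISBN} is a superkey.

Yes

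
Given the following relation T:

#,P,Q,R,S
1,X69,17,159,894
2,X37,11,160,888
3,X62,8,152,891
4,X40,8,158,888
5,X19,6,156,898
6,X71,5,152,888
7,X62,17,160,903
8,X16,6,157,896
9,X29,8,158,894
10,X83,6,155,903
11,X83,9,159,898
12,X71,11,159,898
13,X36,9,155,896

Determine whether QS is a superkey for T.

All 13 rows have distinct QS values, so QS → (all attributes) holds and QS is a superkey.

Yes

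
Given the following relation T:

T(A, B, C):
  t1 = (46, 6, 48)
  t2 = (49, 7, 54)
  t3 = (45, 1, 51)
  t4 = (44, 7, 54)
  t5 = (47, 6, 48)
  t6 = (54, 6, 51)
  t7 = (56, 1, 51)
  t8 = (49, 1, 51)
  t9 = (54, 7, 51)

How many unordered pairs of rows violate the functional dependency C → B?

C=48: all 2 rows agree on B — 0 pairs.
C=54: all 2 rows agree on B — 0 pairs.
C=51: violating pairs (3,6), (3,9), (6,7), (6,8), (6,9), (7,9), (8,9) — 7 pairs.

7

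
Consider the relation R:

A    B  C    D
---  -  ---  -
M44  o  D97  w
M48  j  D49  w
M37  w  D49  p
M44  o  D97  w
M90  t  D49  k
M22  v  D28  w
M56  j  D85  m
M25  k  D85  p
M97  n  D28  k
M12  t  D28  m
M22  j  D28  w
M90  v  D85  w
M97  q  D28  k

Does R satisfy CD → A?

Yes

(C=D97, D=w): 2 rows → A = M44, M44 ✓
(C=D49, D=w): 1 row → A = M48 ✓
(C=D49, D=p): 1 row → A = M37 ✓
(C=D49, D=k): 1 row → A = M90 ✓
(C=D28, D=w): 2 rows → A = M22, M22 ✓
(C=D85, D=m): 1 row → A = M56 ✓
(C=D85, D=p): 1 row → A = M25 ✓
(C=D28, D=k): 2 rows → A = M97, M97 ✓
(C=D28, D=m): 1 row → A = M12 ✓
(C=D85, D=w): 1 row → A = M90 ✓
Every CD value is associated with a single A value, so CD → A holds.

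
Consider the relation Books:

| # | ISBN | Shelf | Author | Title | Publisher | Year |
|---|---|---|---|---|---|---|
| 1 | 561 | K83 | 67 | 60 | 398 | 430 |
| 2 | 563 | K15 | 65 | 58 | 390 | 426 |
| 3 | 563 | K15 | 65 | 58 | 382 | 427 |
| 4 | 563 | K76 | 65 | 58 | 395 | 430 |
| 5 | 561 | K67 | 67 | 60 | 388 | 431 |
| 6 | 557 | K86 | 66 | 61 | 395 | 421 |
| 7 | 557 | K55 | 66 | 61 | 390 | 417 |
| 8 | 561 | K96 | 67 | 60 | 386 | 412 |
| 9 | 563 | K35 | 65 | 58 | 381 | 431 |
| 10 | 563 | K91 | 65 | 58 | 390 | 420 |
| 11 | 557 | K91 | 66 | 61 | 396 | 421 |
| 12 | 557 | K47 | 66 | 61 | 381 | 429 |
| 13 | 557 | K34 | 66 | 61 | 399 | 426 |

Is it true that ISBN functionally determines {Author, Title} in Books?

Yes

ISBN=561: rows 1, 5, 8 → {Author,Title} = (67, 60), (67, 60), (67, 60) ✓
ISBN=563: rows 2, 3, 4, 9, 10 → {Author,Title} = (65, 58), (65, 58), (65, 58), (65, 58), (65, 58) ✓
ISBN=557: rows 6, 7, 11, 12, 13 → {Author,Title} = (66, 61), (66, 61), (66, 61), (66, 61), (66, 61) ✓
Every ISBN value is associated with a single {Author, Title} value, so ISBN → {Author, Title} holds.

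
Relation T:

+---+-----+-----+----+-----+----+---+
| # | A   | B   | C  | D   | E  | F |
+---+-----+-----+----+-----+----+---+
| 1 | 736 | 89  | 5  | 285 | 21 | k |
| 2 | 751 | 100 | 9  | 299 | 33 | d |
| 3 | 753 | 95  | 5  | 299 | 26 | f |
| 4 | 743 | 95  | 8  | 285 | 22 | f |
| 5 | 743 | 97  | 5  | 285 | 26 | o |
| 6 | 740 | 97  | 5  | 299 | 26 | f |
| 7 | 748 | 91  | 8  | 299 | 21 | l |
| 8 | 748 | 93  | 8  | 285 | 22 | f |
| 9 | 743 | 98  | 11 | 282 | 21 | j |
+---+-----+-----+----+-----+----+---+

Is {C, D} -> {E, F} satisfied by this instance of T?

(C=5, D=285): rows 1, 5 → {E,F} takes values {(21, k), (26, o)} — violation
(C=9, D=299): row 2 → {E,F} = (33, d) ✓
(C=5, D=299): rows 3, 6 → {E,F} = (26, f), (26, f) ✓
(C=8, D=285): rows 4, 8 → {E,F} = (22, f), (22, f) ✓
(C=8, D=299): row 7 → {E,F} = (21, l) ✓
(C=11, D=282): row 9 → {E,F} = (21, j) ✓
Two rows agree on {C, D} but differ on {E, F}, so {C, D} -> {E, F} does not hold.

No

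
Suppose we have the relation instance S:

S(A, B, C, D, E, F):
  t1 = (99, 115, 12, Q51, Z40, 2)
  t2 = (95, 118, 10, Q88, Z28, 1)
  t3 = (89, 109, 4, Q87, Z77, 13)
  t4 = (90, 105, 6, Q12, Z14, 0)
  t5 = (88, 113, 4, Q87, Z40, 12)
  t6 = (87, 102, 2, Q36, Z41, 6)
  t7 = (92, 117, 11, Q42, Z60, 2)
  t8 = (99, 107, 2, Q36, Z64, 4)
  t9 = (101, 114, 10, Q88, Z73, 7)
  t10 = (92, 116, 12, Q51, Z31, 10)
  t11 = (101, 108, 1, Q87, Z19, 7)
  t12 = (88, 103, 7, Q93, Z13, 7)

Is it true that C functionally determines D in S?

Yes

C=12: rows 1, 10 → D = Q51, Q51 ✓
C=10: rows 2, 9 → D = Q88, Q88 ✓
C=4: rows 3, 5 → D = Q87, Q87 ✓
C=6: row 4 → D = Q12 ✓
C=2: rows 6, 8 → D = Q36, Q36 ✓
C=11: row 7 → D = Q42 ✓
C=1: row 11 → D = Q87 ✓
C=7: row 12 → D = Q93 ✓
Every C value is associated with a single D value, so C → D holds.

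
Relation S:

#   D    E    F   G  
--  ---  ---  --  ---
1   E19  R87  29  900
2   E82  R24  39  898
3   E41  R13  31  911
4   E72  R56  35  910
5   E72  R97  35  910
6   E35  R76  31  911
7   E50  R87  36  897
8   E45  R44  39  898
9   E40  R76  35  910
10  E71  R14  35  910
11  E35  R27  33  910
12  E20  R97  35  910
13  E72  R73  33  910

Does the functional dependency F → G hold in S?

Yes

F=29: row 1 → G = 900 ✓
F=39: rows 2, 8 → G = 898, 898 ✓
F=31: rows 3, 6 → G = 911, 911 ✓
F=35: rows 4, 5, 9, 10, 12 → G = 910, 910, 910, 910, 910 ✓
F=36: row 7 → G = 897 ✓
F=33: rows 11, 13 → G = 910, 910 ✓
Every F value is associated with a single G value, so F → G holds.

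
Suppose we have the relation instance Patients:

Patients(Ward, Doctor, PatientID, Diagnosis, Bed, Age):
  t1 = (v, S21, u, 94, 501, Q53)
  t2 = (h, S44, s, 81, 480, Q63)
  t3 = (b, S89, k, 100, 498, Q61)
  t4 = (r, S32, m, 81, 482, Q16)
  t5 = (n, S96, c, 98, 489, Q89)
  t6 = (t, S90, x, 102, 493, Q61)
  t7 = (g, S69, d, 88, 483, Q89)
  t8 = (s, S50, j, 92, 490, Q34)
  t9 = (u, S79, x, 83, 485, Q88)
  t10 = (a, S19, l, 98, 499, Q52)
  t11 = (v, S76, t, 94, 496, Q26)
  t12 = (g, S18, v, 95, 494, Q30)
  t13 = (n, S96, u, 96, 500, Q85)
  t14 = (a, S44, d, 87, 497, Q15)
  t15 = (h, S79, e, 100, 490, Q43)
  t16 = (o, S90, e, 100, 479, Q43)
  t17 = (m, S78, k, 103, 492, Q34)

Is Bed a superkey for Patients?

Rows 8 and 15 have the same Bed value Bed=490 but are distinct tuples, so Bed does not determine every attribute — not a superkey.

No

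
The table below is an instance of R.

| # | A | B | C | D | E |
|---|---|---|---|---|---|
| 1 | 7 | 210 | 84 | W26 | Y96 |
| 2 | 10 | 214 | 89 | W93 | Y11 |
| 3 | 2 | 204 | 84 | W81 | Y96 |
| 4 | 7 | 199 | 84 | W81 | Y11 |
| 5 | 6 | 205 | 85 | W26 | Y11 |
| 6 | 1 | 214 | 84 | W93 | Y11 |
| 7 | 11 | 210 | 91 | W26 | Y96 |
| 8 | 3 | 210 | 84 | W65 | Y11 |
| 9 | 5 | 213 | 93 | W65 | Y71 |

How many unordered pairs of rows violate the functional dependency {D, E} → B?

0

(D=W26, E=Y96): all 2 rows agree on B — 0 pairs.
(D=W93, E=Y11): all 2 rows agree on B — 0 pairs.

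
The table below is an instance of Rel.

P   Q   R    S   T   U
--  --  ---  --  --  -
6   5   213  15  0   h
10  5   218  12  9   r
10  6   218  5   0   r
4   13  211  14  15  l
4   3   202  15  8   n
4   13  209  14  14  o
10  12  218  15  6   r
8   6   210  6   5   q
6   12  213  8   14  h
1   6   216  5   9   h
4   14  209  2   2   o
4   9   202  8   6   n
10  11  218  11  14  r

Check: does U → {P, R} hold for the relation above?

U=h: 3 rows → {P,R} takes values {(6, 213), (1, 216)} — violation
U=r: 4 rows → {P,R} = (10, 218), (10, 218), (10, 218), (10, 218) ✓
U=l: 1 row → {P,R} = (4, 211) ✓
U=n: 2 rows → {P,R} = (4, 202), (4, 202) ✓
U=o: 2 rows → {P,R} = (4, 209), (4, 209) ✓
U=q: 1 row → {P,R} = (8, 210) ✓
Two rows agree on U but differ on {P, R}, so U → {P, R} does not hold.

No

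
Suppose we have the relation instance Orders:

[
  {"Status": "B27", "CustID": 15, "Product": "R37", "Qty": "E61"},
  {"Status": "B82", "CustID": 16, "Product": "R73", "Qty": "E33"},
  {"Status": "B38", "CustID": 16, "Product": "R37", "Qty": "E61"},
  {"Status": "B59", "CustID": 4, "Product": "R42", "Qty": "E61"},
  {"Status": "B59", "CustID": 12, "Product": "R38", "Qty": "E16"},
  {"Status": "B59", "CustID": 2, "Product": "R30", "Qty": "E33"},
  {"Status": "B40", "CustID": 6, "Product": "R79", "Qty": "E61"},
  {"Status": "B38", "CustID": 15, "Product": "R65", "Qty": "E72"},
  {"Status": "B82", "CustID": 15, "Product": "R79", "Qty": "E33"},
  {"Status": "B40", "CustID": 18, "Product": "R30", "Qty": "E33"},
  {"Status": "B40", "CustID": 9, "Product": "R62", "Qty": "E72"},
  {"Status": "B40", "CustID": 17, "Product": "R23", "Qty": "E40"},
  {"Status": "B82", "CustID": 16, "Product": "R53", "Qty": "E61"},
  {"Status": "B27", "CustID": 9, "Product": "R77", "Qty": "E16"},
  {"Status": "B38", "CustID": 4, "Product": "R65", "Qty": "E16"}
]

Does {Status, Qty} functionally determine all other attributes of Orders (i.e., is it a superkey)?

No

Two distinct rows share (Status=B82, Qty=E33), so {Status, Qty} does not determine every attribute — not a superkey.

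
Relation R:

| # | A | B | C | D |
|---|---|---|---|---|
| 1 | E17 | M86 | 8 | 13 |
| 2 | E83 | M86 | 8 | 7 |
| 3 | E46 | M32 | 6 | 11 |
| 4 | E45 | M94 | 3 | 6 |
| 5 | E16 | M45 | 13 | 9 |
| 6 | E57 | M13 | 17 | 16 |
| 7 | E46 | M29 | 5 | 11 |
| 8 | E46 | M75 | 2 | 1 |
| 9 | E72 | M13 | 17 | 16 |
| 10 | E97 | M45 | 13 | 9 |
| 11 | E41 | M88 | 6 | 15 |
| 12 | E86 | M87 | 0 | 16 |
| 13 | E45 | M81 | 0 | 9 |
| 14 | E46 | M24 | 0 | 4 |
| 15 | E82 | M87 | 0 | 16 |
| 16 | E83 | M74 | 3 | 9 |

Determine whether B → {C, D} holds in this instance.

No

B=M86: rows 1, 2 → {C,D} takes values {(8, 13), (8, 7)} — violation
B=M32: row 3 → {C,D} = (6, 11) ✓
B=M94: row 4 → {C,D} = (3, 6) ✓
B=M45: rows 5, 10 → {C,D} = (13, 9), (13, 9) ✓
B=M13: rows 6, 9 → {C,D} = (17, 16), (17, 16) ✓
B=M29: row 7 → {C,D} = (5, 11) ✓
B=M75: row 8 → {C,D} = (2, 1) ✓
B=M88: row 11 → {C,D} = (6, 15) ✓
B=M87: rows 12, 15 → {C,D} = (0, 16), (0, 16) ✓
B=M81: row 13 → {C,D} = (0, 9) ✓
B=M24: row 14 → {C,D} = (0, 4) ✓
B=M74: row 16 → {C,D} = (3, 9) ✓
Two rows agree on B but differ on {C, D}, so B → {C, D} does not hold.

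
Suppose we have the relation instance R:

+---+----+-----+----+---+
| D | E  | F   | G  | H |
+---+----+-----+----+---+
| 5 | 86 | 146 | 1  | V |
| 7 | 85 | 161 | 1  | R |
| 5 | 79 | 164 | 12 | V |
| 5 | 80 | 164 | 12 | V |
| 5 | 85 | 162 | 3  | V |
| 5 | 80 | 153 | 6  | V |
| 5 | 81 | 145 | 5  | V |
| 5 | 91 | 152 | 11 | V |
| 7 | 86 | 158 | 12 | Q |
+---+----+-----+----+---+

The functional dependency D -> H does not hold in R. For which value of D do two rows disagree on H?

D=5: 7 rows → H = V, V, V, V, V, V, V ✓
D=7: 2 rows → H takes values {R, Q} — violation
The only D value with inconsistent H is D=7.

7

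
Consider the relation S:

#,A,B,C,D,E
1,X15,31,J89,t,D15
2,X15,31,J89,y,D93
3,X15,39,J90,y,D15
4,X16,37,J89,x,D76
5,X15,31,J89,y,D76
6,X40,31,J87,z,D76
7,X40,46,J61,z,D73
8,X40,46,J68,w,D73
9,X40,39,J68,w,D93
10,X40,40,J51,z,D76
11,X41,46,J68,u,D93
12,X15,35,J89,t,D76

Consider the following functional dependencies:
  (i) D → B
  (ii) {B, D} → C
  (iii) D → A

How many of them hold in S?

2

(i) D → B: D=t: rows 1, 12 → B takes values {31, 35} — violation; D=y: rows 2, 3, 5 → B takes values {31, 39} — violation; D=z: rows 6, 7, 10 → B takes values {31, 46, 40} — violation; D=w: rows 8, 9 → B takes values {46, 39} — violation — fails.
(ii) {B, D} → C: every LHS value maps to a single RHS value — holds.
(iii) D → A: every LHS value maps to a single RHS value — holds.
2 of the 3 dependencies hold.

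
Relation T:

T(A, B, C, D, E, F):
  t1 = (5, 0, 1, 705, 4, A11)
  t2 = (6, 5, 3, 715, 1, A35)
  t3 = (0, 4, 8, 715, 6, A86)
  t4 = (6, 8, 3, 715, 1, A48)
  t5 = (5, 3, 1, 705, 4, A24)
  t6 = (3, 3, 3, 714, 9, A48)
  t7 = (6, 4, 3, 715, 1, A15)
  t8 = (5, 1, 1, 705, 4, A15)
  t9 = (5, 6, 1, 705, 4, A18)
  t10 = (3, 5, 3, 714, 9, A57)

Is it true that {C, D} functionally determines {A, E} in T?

Yes

(C=1, D=705): rows 1, 5, 8, 9 → {A,E} = (5, 4), (5, 4), (5, 4), (5, 4) ✓
(C=3, D=715): rows 2, 4, 7 → {A,E} = (6, 1), (6, 1), (6, 1) ✓
(C=8, D=715): row 3 → {A,E} = (0, 6) ✓
(C=3, D=714): rows 6, 10 → {A,E} = (3, 9), (3, 9) ✓
Every {C, D} value is associated with a single {A, E} value, so {C, D} → {A, E} holds.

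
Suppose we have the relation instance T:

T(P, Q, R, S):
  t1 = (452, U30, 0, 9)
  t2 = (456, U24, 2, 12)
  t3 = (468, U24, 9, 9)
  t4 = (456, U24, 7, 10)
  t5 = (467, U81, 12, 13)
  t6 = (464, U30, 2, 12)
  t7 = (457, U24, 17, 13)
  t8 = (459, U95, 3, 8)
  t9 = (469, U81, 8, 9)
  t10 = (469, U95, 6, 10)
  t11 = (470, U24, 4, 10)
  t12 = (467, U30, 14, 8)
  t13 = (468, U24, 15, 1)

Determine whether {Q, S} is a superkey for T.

Rows 4 and 11 have the same {Q, S} value (Q=U24, S=10) but are distinct tuples, so {Q, S} does not determine every attribute — not a superkey.

No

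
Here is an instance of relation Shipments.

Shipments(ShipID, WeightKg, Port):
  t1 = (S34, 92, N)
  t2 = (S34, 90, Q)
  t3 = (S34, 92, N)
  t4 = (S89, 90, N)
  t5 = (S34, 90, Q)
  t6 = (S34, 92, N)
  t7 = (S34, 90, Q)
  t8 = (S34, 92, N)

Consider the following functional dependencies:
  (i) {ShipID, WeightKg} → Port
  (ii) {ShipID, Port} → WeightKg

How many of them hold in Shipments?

2

(i) {ShipID, WeightKg} → Port: every LHS value maps to a single RHS value — holds.
(ii) {ShipID, Port} → WeightKg: every LHS value maps to a single RHS value — holds.
2 of the 2 dependencies hold.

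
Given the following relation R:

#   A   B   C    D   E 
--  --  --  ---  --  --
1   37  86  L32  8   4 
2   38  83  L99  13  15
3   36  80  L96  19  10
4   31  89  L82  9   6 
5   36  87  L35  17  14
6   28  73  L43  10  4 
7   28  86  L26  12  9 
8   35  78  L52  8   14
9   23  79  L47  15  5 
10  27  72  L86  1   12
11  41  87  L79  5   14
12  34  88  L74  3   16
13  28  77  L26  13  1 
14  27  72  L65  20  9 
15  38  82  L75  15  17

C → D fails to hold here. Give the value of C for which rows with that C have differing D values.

L26

C=L32: row 1 → D = 8 ✓
C=L99: row 2 → D = 13 ✓
C=L96: row 3 → D = 19 ✓
C=L82: row 4 → D = 9 ✓
C=L35: row 5 → D = 17 ✓
C=L43: row 6 → D = 10 ✓
C=L26: rows 7, 13 → D takes values {12, 13} — violation
C=L52: row 8 → D = 8 ✓
C=L47: row 9 → D = 15 ✓
C=L86: row 10 → D = 1 ✓
C=L79: row 11 → D = 5 ✓
C=L74: row 12 → D = 3 ✓
C=L65: row 14 → D = 20 ✓
C=L75: row 15 → D = 15 ✓
The only C value with inconsistent D is C=L26.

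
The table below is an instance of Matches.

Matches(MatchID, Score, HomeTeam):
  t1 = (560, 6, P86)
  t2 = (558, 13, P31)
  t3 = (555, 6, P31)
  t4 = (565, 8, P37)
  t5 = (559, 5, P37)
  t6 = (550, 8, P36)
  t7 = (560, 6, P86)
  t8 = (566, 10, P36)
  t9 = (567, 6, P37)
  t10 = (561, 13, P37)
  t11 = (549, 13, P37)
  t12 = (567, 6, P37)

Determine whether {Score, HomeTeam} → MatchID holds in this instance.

No

(Score=6, HomeTeam=P86): rows 1, 7 → MatchID = 560, 560 ✓
(Score=13, HomeTeam=P31): row 2 → MatchID = 558 ✓
(Score=6, HomeTeam=P31): row 3 → MatchID = 555 ✓
(Score=8, HomeTeam=P37): row 4 → MatchID = 565 ✓
(Score=5, HomeTeam=P37): row 5 → MatchID = 559 ✓
(Score=8, HomeTeam=P36): row 6 → MatchID = 550 ✓
(Score=10, HomeTeam=P36): row 8 → MatchID = 566 ✓
(Score=6, HomeTeam=P37): rows 9, 12 → MatchID = 567, 567 ✓
(Score=13, HomeTeam=P37): rows 10, 11 → MatchID takes values {561, 549} — violation
Two rows agree on {Score, HomeTeam} but differ on MatchID, so {Score, HomeTeam} → MatchID does not hold.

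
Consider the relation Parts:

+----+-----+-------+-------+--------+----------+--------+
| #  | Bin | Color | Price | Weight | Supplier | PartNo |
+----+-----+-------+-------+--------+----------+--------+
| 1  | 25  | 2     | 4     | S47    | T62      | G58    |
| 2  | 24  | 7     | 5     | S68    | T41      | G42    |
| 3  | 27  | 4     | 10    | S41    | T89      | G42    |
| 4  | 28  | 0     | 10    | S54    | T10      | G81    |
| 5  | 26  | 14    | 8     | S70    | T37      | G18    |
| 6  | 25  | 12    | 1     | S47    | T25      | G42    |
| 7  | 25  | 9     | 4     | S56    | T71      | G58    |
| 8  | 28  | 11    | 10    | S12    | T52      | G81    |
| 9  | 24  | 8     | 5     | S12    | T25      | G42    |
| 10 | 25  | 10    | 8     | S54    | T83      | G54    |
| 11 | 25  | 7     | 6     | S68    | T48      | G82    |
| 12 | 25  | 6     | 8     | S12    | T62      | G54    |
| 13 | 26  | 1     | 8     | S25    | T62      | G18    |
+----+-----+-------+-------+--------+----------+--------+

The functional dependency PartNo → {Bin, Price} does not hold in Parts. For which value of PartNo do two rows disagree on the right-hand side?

G42

PartNo=G58: rows 1, 7 → {Bin,Price} = (25, 4), (25, 4) ✓
PartNo=G42: rows 2, 3, 6, 9 → {Bin,Price} takes values {(24, 5), (27, 10), (25, 1)} — violation
PartNo=G81: rows 4, 8 → {Bin,Price} = (28, 10), (28, 10) ✓
PartNo=G18: rows 5, 13 → {Bin,Price} = (26, 8), (26, 8) ✓
PartNo=G54: rows 10, 12 → {Bin,Price} = (25, 8), (25, 8) ✓
PartNo=G82: row 11 → {Bin,Price} = (25, 6) ✓
The only PartNo value with inconsistent RHS is PartNo=G42.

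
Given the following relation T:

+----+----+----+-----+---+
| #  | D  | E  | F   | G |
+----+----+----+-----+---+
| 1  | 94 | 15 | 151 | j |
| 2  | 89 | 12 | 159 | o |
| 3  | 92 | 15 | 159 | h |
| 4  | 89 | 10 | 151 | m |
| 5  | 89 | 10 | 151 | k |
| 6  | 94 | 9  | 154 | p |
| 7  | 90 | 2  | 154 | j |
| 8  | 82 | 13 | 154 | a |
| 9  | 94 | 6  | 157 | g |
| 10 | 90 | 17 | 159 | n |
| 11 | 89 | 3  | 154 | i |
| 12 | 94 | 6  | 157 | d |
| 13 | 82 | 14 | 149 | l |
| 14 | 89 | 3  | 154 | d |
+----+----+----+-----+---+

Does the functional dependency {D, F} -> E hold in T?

Yes

(D=94, F=151): row 1 → E = 15 ✓
(D=89, F=159): row 2 → E = 12 ✓
(D=92, F=159): row 3 → E = 15 ✓
(D=89, F=151): rows 4, 5 → E = 10, 10 ✓
(D=94, F=154): row 6 → E = 9 ✓
(D=90, F=154): row 7 → E = 2 ✓
(D=82, F=154): row 8 → E = 13 ✓
(D=94, F=157): rows 9, 12 → E = 6, 6 ✓
(D=90, F=159): row 10 → E = 17 ✓
(D=89, F=154): rows 11, 14 → E = 3, 3 ✓
(D=82, F=149): row 13 → E = 14 ✓
Every {D, F} value is associated with a single E value, so {D, F} -> E holds.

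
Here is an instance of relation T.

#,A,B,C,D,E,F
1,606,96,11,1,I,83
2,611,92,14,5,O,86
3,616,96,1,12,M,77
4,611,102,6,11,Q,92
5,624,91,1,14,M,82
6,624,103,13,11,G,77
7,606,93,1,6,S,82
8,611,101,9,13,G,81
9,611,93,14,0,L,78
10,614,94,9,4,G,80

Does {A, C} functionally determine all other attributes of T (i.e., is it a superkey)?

No

Rows 2 and 9 have the same {A, C} value (A=611, C=14) but are distinct tuples, so {A, C} does not determine every attribute — not a superkey.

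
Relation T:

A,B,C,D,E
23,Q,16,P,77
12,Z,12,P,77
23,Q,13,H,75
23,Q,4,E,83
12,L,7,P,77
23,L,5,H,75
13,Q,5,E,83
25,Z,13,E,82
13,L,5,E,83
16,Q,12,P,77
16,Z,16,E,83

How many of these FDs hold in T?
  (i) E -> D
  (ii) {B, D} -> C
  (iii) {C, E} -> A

1

(i) E -> D: every LHS value maps to a single RHS value — holds.
(ii) {B, D} -> C: (B=Q, D=P): 2 rows → C takes values {16, 12} — violation; (B=Q, D=E): 2 rows → C takes values {4, 5} — violation; (B=Z, D=E): 2 rows → C takes values {13, 16} — violation — fails.
(iii) {C, E} -> A: (C=12, E=77): 2 rows → A takes values {12, 16} — violation — fails.
1 of the 3 dependencies holds.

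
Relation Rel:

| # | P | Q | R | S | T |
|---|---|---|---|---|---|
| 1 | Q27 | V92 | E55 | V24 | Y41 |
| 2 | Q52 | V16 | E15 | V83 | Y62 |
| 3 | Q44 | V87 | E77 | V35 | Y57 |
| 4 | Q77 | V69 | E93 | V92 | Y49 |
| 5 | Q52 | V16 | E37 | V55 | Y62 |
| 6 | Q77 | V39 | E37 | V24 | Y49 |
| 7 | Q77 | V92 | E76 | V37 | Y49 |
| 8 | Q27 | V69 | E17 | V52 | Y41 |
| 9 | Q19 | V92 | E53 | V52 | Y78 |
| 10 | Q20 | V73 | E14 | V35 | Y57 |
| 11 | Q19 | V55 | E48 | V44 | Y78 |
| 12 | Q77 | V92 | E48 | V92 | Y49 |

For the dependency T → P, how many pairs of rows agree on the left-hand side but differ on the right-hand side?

T=Y41: all 2 rows agree on P — 0 pairs.
T=Y62: all 2 rows agree on P — 0 pairs.
T=Y57: violating pairs (3,10) — 1 pair.
T=Y49: all 4 rows agree on P — 0 pairs.
T=Y78: all 2 rows agree on P — 0 pairs.

1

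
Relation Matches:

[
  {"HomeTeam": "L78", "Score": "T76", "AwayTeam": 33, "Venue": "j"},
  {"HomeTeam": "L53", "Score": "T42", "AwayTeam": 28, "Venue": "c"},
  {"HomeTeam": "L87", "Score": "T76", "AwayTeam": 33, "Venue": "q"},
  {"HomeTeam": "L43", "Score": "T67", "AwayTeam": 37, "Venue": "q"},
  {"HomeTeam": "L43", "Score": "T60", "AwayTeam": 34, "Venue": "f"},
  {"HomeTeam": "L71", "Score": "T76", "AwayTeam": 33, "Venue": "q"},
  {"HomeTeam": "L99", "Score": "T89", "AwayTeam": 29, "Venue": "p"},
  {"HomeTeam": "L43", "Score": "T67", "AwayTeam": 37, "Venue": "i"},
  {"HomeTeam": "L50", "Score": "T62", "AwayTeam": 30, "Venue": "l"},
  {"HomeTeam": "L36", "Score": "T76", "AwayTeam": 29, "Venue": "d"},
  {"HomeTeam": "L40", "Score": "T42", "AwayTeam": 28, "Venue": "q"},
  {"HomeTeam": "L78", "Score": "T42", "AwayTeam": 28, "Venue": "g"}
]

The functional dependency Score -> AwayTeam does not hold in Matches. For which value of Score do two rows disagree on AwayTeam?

T76

Score=T76: 4 rows → AwayTeam takes values {33, 29} — violation
Score=T42: 3 rows → AwayTeam = 28, 28, 28 ✓
Score=T67: 2 rows → AwayTeam = 37, 37 ✓
Score=T60: 1 row → AwayTeam = 34 ✓
Score=T89: 1 row → AwayTeam = 29 ✓
Score=T62: 1 row → AwayTeam = 30 ✓
The only Score value with inconsistent AwayTeam is Score=T76.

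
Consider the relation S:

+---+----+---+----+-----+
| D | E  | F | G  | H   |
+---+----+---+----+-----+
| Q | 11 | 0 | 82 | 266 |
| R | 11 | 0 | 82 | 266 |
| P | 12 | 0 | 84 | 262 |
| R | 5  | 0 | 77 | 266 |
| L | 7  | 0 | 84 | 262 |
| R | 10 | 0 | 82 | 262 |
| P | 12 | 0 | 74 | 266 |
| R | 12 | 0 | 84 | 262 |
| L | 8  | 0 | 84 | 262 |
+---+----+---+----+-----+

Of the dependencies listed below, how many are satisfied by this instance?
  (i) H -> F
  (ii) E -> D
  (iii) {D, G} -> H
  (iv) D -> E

1

(i) H -> F: every LHS value maps to a single RHS value — holds.
(ii) E -> D: E=11: 2 rows → D takes values {Q, R} — violation; E=12: 3 rows → D takes values {P, R} — violation — fails.
(iii) {D, G} -> H: (D=R, G=82): 2 rows → H takes values {266, 262} — violation — fails.
(iv) D -> E: D=R: 4 rows → E takes values {11, 5, 10, 12} — violation; D=L: 2 rows → E takes values {7, 8} — violation — fails.
1 of the 4 dependencies holds.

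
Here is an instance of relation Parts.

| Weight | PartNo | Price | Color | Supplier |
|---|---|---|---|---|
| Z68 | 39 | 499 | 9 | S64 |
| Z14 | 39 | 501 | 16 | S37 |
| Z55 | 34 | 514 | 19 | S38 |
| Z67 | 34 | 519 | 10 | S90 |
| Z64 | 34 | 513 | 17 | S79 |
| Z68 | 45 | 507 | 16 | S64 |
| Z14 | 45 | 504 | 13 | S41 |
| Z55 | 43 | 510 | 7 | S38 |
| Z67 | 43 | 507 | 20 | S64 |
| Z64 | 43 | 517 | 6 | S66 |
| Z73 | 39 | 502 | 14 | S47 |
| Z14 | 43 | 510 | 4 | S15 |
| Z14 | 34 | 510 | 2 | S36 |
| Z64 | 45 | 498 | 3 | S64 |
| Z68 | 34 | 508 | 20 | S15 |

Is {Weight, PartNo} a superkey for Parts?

Yes

All 15 rows have distinct {Weight, PartNo} values, so {Weight, PartNo} → (all attributes) holds and {Weight, PartNo} is a superkey.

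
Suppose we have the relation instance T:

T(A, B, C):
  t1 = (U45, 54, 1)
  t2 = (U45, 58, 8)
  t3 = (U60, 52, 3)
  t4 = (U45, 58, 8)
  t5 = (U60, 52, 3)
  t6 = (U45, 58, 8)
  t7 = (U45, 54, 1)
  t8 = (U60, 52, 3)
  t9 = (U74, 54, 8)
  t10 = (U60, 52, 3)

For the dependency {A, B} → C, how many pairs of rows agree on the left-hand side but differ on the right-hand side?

(A=U45, B=54): all 2 rows agree on C — 0 pairs.
(A=U45, B=58): all 3 rows agree on C — 0 pairs.
(A=U60, B=52): all 4 rows agree on C — 0 pairs.

0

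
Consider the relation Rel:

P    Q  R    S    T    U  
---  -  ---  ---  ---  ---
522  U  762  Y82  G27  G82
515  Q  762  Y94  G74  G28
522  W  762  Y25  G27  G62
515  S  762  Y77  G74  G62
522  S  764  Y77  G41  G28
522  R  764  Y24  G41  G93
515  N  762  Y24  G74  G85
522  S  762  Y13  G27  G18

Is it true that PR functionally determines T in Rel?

Yes

(P=522, R=762): 3 rows → T = G27, G27, G27 ✓
(P=515, R=762): 3 rows → T = G74, G74, G74 ✓
(P=522, R=764): 2 rows → T = G41, G41 ✓
Every PR value is associated with a single T value, so PR -> T holds.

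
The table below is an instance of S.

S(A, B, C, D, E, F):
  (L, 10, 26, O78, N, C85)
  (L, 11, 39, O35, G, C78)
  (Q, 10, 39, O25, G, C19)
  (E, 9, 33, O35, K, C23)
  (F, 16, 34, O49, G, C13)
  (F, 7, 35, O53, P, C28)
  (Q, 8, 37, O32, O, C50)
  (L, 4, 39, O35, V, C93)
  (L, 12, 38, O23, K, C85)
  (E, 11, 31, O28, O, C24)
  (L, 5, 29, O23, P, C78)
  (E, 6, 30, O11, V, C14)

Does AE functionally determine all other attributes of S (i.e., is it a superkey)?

All 12 rows have distinct AE values, so AE → (all attributes) holds and AE is a superkey.

Yes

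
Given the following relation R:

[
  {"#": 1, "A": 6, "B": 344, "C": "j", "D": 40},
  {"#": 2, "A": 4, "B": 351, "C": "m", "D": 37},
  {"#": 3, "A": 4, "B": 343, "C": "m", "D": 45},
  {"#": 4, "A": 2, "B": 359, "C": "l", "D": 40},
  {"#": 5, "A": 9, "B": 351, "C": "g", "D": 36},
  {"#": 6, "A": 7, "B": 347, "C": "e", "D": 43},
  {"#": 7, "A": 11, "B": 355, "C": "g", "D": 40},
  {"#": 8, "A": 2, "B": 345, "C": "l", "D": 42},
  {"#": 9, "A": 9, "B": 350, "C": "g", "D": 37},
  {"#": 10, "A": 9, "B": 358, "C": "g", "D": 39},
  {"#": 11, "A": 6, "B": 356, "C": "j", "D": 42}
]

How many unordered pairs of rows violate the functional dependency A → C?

0

A=6: all 2 rows agree on C — 0 pairs.
A=4: all 2 rows agree on C — 0 pairs.
A=2: all 2 rows agree on C — 0 pairs.
A=9: all 3 rows agree on C — 0 pairs.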